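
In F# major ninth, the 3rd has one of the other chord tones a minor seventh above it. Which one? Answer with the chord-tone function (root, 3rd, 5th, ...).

9th

F#maj9: F#–A#–C#–E#–G#.
The 3rd is A#. A minor seventh above A# is G#.
G# is the chord's 9th.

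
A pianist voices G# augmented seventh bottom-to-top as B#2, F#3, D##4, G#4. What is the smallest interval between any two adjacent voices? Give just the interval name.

diminished fourth

Adjacent intervals: B#2→F#3 = diminished fifth; F#3→D##4 = augmented sixth; D##4→G#4 = diminished fourth.
The smallest is D##4 to G#4, a diminished fourth (4 semitones).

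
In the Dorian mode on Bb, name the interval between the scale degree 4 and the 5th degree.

major 2nd

Spelling the Dorian mode on Bb: Bb C Db Eb F G Ab.
That puts Eb below F.
Counting 2 letters and 2 half steps from Eb gives a major second.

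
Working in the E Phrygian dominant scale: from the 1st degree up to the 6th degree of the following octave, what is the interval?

minor 13th

Spelling the E Phrygian dominant scale: E F G# A B C D.
So we need the interval from E up to C.
13 letter names make it a thirteenth; at 20 semitones (a half step narrower than major) the quality is minor.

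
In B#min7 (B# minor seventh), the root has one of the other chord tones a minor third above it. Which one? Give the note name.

The chord tones of B#-7 (B# minor seventh) are B#-D#-F##-A#.
The root is B#. A minor third above B# is D#.
D# is the chord's 3rd.

D#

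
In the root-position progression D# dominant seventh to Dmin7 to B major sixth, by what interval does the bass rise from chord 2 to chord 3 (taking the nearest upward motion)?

The roots are D and B.
D up to B spans 6 letter names and 9 semitones — a major sixth.

major sixth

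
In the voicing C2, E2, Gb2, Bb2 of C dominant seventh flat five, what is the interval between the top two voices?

major third

Those voices are Gb2 and Bb2.
Counting 3 letters and 4 half steps from Gb gives a major third.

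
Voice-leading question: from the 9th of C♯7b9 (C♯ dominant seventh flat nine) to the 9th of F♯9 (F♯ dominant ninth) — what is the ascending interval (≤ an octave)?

augmented fourth

C♯7b9 (C♯ dominant seventh flat nine) has D as its 9th, and F♯9 (F♯ dominant ninth) has G♯ as its 9th.
From D to G♯: 6 semitones over a fourth = augmented.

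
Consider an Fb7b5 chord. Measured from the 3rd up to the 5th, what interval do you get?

Spelling the chord: Fb Ab Cbb Ebb.
That puts Ab below Cbb.
From Ab to Cbb: 2 semitones over a third = diminished.

diminished third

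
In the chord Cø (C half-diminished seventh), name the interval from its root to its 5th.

The chord tones of Cm7b5 (C half-diminished seventh) are C-Eb-Gb-Bb.
That puts C below Gb.
C up to Gb is 6 semitones, a half step narrower than a perfect fifth, so the interval is diminished.

diminished fifth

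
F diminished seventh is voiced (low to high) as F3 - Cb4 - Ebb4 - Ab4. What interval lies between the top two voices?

augmented fourth

Those voices are Ebb4 and Ab4.
From Ebb to Ab: 6 semitones over a fourth = augmented.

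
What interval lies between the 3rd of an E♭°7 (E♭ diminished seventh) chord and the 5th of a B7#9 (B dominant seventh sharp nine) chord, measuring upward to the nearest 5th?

E♭°7 (E♭ diminished seventh) has G♭ as its 3rd, and B7#9 (B dominant seventh sharp nine) has F♯ as its 5th.
7 letter names make it a seventh; at 12 semitones (a half step wider than major) the quality is augmented.

augmented seventh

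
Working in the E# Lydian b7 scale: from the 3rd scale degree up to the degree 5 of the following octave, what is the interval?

minor 10th

Spelling the E# Lydian b7 scale: E# F## G## A## B# C## D#.
So we need the interval from G## up to B#.
G## up to B# is 15 semitones, a half step narrower than a major tenth, so the interval is minor.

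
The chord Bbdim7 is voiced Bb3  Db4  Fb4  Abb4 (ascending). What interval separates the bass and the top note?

The outer voices are Bb3 and Abb4.
Bb up to Abb is 9 semitones, a whole step narrower than a major seventh, so the interval is diminished.

d7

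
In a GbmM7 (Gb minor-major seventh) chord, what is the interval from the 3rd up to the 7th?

Gbm(maj7): Gb-Bbb-Db-F.
That puts Bbb below F.
Bbb up to F is 8 semitones, a half step wider than a perfect fifth, so the interval is augmented.

augmented 5th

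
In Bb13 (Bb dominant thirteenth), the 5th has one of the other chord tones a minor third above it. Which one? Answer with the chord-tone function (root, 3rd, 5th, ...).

The chord tones of Bb13 (Bb dominant thirteenth) are Bb, D, F, Ab, C, G.
The 5th is F. A minor third above F is Ab.
Ab is the chord's 7th.

7th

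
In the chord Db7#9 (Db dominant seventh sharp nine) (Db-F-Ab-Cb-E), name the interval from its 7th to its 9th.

augmented third

7th = Cb; 9th = E.
3 letter names make it a third; at 5 semitones (a half step wider than major) the quality is augmented.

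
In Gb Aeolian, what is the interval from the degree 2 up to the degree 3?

Gb natural minor: Gb Ab Bbb Cb Db Ebb Fb.
The degree 2 is Ab and the degree 3 is Bbb.
Ab up to Bbb is 1 semitone, a half step narrower than a major second, so the interval is minor.

minor second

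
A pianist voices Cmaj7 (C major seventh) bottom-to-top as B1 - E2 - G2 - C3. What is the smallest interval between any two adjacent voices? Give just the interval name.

Adjacent intervals: B1→E2 = perfect fourth; E2→G2 = minor third; G2→C3 = perfect fourth.
The smallest is E2 to G2, a minor third (3 semitones).

minor third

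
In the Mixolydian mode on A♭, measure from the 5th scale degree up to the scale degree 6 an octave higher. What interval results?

Spelling the Mixolydian mode on A♭: A♭ B♭ C D♭ E♭ F G♭.
So we need the interval from E♭ up to F.
Counting 9 letters and 14 half steps from E♭ gives a major ninth.

major ninth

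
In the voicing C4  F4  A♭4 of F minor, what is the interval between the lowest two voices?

Those voices are C4 and F4.
From C to F is 5 semitones, exactly the perfect fourth.

perfect fourth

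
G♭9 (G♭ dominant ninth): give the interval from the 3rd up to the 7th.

Spelling the chord: G♭-B♭-D♭-F♭-A♭.
3rd = B♭; 7th = F♭.
From B♭ to F♭: 6 semitones over a fifth = diminished.
That tritone between 3rd and 7th is what gives the dominant seventh its pull toward resolution.

diminished fifth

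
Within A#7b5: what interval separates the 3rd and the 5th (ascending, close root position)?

Spelling the chord: A# C## E G#.
The 3rd is C## and the 5th is E.
C## up to E is 2 semitones, a whole step narrower than a major third, so the interval is diminished.

diminished 3rd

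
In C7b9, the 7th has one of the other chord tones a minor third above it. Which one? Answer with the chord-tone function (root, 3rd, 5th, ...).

C dominant seventh flat nine is spelled C, E, G, Bb, Db.
The 7th is Bb. A minor third above Bb is Db.
Db is the chord's 9th.

9th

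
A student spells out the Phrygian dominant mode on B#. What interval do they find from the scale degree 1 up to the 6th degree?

minor sixth

Spelling the Phrygian dominant mode on B#: B# C# D## E# F## G# A#.
So we need the interval from B# up to G#.
B# up to G# is 8 semitones, a half step narrower than a major sixth, so the interval is minor.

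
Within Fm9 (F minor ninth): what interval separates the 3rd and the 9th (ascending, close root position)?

Fm9 (F minor ninth): F-Ab-C-Eb-G.
3rd = Ab; 9th = G.
From Ab to G is 11 semitones, exactly the major seventh.

major seventh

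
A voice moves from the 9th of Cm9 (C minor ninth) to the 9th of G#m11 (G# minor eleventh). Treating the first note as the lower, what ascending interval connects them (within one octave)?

augmented fifth

Cm9 (C minor ninth) has D as its 9th, and G#m11 (G# minor eleventh) has A# as its 9th.
D up to A# is 8 semitones, a half step wider than a perfect fifth, so the interval is augmented.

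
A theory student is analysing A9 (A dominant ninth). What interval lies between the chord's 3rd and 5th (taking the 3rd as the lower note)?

minor third

A dominant ninth: A–C#–E–G–B.
The 3rd is C# and the 5th is E.
3 letter names make it a third; at 3 semitones (a half step narrower than major) the quality is minor.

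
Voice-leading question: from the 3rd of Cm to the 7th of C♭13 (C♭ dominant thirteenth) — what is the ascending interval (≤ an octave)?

diminished 5th

Cm has E♭ as its 3rd, and C♭13 (C♭ dominant thirteenth) has B𝄫 as its 7th.
5 letter names make it a fifth; at 6 semitones (a half step narrower than perfect) the quality is diminished.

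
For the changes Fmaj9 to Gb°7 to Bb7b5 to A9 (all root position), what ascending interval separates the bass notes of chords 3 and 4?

The roots are Bb and A.
Counting 7 letters and 11 half steps from Bb gives a major seventh.

M7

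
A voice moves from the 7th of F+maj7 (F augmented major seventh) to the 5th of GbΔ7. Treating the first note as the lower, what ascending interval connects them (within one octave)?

diminished seventh

F+maj7 (F augmented major seventh) has E as its 7th, and GbΔ7 has Db as its 5th.
From E to Db: 9 semitones over a seventh = diminished.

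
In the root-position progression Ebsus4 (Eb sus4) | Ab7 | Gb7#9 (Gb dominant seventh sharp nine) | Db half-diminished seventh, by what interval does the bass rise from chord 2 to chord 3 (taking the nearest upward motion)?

m7

The roots are Ab and Gb.
Ab up to Gb is 10 semitones, a half step narrower than a major seventh, so the interval is minor.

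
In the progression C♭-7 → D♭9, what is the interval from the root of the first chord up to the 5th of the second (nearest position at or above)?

major sixth

C♭-7 has C♭ as its root, and D♭9 has A♭ as its 5th.
From C♭ to A♭ is 9 semitones, exactly the major sixth.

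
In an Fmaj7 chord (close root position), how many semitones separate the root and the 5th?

7

The chord tones of FΔ7 (F major seventh) are F, A, C, E.
F to C is a perfect fifth: 7 semitones.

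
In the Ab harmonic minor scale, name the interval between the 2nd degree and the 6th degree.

The scale runs Ab Bb Cb Db Eb Fb G.
The 2nd degree is Bb and the 6th scale degree is Fb.
5 letter names make it a fifth; at 6 semitones (a half step narrower than perfect) the quality is diminished.

diminished fifth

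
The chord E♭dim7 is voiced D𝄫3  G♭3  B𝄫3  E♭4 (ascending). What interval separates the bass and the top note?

The outer voices are D𝄫3 and E♭4.
From D𝄫 to E♭: 15 semitones over a ninth = augmented.

augmented ninth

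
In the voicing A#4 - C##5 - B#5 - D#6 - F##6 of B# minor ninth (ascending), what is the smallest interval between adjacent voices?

minor 3rd

Adjacent intervals: A#4→C##5 = major third; C##5→B#5 = minor seventh; B#5→D#6 = minor third; D#6→F##6 = major third.
The smallest is B#5 to D#6, a minor third (3 semitones).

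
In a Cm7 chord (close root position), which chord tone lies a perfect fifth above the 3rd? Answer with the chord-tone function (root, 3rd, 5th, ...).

7th

C minor seventh is spelled C, E♭, G, B♭.
The 3rd is E♭. A perfect fifth above E♭ is B♭.
B♭ is the chord's 7th.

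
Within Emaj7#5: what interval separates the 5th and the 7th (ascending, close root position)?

E+maj7 is spelled E–G♯–B♯–D♯.
That puts B♯ below D♯.
B♯ up to D♯ is 3 semitones, a half step narrower than a major third, so the interval is minor.

minor third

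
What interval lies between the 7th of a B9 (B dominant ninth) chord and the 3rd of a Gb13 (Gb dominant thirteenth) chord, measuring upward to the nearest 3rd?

B9 (B dominant ninth) has A as its 7th, and Gb13 (Gb dominant thirteenth) has Bb as its 3rd.
A up to Bb is 1 semitone, a half step narrower than a major second, so the interval is minor.

minor second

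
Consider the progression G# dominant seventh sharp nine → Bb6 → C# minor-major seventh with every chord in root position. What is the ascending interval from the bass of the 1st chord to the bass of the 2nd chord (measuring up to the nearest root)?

diminished third

The roots are G# and Bb.
G# up to Bb is 2 semitones, a whole step narrower than a major third, so the interval is diminished.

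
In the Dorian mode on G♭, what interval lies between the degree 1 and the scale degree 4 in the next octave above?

The scale runs G♭ A♭ B𝄫 C♭ D♭ E♭ F♭.
Degree 1 = G♭; 4th scale degree (up an octave) = C♭.
G♭ up to C♭ spans 11 letter names and 17 semitones — a perfect eleventh.

perfect 11th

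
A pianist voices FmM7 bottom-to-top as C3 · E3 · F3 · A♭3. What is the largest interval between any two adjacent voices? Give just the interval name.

major third

Adjacent intervals: C3→E3 = major third; E3→F3 = minor second; F3→A♭3 = minor third.
The largest is C3 to E3, a major third (4 semitones).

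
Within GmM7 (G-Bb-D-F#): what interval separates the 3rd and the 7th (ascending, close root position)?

augmented fifth

That puts Bb below F#.
From Bb to F#: 8 semitones over a fifth = augmented.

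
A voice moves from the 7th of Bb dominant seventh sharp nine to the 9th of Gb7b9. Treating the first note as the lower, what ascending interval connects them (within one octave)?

diminished octave

The 7th of Bb dominant seventh sharp nine is Ab; the 9th of Gb7b9 is Abb.
8 letter names make it an octave; at 11 semitones (a half step narrower than perfect) the quality is diminished.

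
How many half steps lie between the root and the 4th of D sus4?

The chord tones of Dsus4 (D sus4) are D-G-A.
D to G is a perfect fourth: 5 semitones.

5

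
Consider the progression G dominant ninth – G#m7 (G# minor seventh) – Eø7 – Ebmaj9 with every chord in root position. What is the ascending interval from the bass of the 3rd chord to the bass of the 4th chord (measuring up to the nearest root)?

diminished octave

The roots are E and Eb.
E up to Eb is 11 semitones, a half step narrower than a perfect octave, so the interval is diminished.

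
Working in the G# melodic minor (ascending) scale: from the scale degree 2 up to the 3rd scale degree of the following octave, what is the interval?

The scale runs G# A# B C# D# E# F##.
The scale degree 2 is A# and the degree 3 (up an octave) is B.
From A# to B: 13 semitones over a ninth = minor.

minor 9th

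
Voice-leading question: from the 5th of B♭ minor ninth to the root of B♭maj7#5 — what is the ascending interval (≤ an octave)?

perfect 4th

B♭ minor ninth has F as its 5th, and B♭maj7#5 has B♭ as its root.
Counting 4 letters and 5 half steps from F gives a perfect fourth.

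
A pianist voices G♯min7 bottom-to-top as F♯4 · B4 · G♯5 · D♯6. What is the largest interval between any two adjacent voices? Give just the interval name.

major 6th

Adjacent intervals: F♯4→B4 = perfect fourth; B4→G♯5 = major sixth; G♯5→D♯6 = perfect fifth.
The largest is B4 to G♯5, a major sixth (9 semitones).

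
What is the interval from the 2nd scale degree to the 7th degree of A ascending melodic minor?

M6

A melodic minor: A B C D E F# G#.
That puts B below G#.
B up to G# spans 6 letter names and 9 semitones — a major sixth.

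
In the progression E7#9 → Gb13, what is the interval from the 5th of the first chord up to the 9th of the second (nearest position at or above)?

diminished seventh

E7#9 has B as its 5th, and Gb13 has Ab as its 9th.
7 letter names make it a seventh; at 9 semitones (a whole step narrower than major) the quality is diminished.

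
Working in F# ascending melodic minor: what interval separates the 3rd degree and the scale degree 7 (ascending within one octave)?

F# melodic minor: F# G# A B C# D# E#.
That puts A below E#.
5 letter names make it a fifth; at 8 semitones (a half step wider than perfect) the quality is augmented.

augmented fifth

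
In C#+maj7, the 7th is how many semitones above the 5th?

The chord tones of C# augmented major seventh are C#-E#-G##-B#.
G## to B# is a minor third: 3 semitones.

3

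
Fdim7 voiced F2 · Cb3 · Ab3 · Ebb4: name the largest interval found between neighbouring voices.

M6

Adjacent intervals: F2→Cb3 = diminished fifth; Cb3→Ab3 = major sixth; Ab3→Ebb4 = diminished fifth.
The largest is Cb3 to Ab3, a major sixth (9 semitones).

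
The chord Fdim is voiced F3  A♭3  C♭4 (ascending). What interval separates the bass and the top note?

diminished 5th

The outer voices are F3 and C♭4.
F up to C♭ is 6 semitones, a half step narrower than a perfect fifth, so the interval is diminished.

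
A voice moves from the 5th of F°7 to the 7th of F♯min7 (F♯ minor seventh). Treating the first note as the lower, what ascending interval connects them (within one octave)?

The 5th of F°7 is C♭; the 7th of F♯min7 (F♯ minor seventh) is E.
From C♭ to E: 5 semitones over a third = augmented.

A3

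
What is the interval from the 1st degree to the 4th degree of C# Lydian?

augmented 4th

The scale runs C# D# E# F## G# A# B#.
1st degree = C#; 4th scale degree = F##.
C# up to F## is 6 semitones, a half step wider than a perfect fourth, so the interval is augmented.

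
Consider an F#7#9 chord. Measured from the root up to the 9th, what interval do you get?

augmented 9th

Spelling the chord: F#–A#–C#–E–G##.
So we need the interval from F# up to G##.
9 letter names make it a ninth; at 15 semitones (a half step wider than major) the quality is augmented.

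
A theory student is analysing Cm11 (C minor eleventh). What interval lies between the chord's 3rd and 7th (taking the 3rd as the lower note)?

Spelling the chord: C, Eb, G, Bb, D, F.
The 3rd is Eb and the 7th is Bb.
Counting 5 letters and 7 half steps from Eb gives a perfect fifth.

perfect 5th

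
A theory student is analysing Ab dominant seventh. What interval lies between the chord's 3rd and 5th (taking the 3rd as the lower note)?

minor third

Ab7: Ab C Eb Gb.
The 3rd is C and the 5th is Eb.
3 letter names make it a third; at 3 semitones (a half step narrower than major) the quality is minor.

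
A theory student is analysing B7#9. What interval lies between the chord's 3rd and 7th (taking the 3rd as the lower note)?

diminished 5th

B7#9 (B dominant seventh sharp nine): B-D#-F#-A-C##.
3rd = D#; 7th = A.
5 letter names make it a fifth; at 6 semitones (a half step narrower than perfect) the quality is diminished.
This 3–7 tritone is the characteristic tension at the heart of the dominant sound.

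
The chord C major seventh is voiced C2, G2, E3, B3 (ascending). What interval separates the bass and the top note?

major 14th

The outer voices are C2 and B3.
From C to B is 23 semitones, exactly the major fourteenth.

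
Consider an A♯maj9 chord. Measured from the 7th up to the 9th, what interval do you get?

Spelling the chord: A♯, C𝄪, E♯, G𝄪, B♯.
The 7th is G𝄪 and the 9th is B♯.
From G𝄪 to B♯: 3 semitones over a third = minor.

minor third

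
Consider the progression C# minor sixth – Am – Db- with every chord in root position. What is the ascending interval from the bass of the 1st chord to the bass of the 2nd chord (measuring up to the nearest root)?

minor sixth

The roots are C# and A.
From C# to A: 8 semitones over a sixth = minor.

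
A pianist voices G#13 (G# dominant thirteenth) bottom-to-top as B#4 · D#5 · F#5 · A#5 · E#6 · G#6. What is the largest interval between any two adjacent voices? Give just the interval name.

Adjacent intervals: B#4→D#5 = minor third; D#5→F#5 = minor third; F#5→A#5 = major third; A#5→E#6 = perfect fifth; E#6→G#6 = minor third.
The largest is A#5 to E#6, a perfect fifth (7 semitones).

P5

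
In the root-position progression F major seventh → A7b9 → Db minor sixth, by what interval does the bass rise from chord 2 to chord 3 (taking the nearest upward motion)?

The roots are A and Db.
From A to Db: 4 semitones over a fourth = diminished.

diminished 4th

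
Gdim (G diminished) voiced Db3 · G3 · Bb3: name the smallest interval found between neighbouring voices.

minor third

Adjacent intervals: Db3→G3 = augmented fourth; G3→Bb3 = minor third.
The smallest is G3 to Bb3, a minor third (3 semitones).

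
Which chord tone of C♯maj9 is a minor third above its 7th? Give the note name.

Spelling the chord: C♯-E♯-G♯-B♯-D♯.
The 7th is B♯. A minor third above B♯ is D♯.
D♯ is the chord's 9th.

D#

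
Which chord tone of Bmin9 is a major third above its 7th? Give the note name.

C#

Bm9 (B minor ninth) is spelled B-D-F#-A-C#.
The 7th is A. A major third above A is C#.
C# is the chord's 9th.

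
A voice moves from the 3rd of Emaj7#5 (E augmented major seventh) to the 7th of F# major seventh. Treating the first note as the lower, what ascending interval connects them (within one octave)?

Emaj7#5 (E augmented major seventh) has G# as its 3rd, and F# major seventh has E# as its 7th.
G# up to E# spans 6 letter names and 9 semitones — a major sixth.

major sixth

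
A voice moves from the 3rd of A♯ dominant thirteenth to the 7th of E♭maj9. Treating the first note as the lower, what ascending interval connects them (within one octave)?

The 3rd of A♯ dominant thirteenth is C𝄪; the 7th of E♭maj9 is D.
2 letter names make it a second; at 0 semitones (a whole step narrower than major) the quality is diminished.

diminished second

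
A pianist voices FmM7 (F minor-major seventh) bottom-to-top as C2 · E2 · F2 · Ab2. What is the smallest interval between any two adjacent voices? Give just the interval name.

Adjacent intervals: C2→E2 = major third; E2→F2 = minor second; F2→Ab2 = minor third.
The smallest is E2 to F2, a minor second (1 semitone).

minor second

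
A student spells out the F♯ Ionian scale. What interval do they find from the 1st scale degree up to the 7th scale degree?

The scale runs F♯ G♯ A♯ B C♯ D♯ E♯.
That puts F♯ below E♯.
F♯ up to E♯ spans 7 letter names and 11 semitones — a major seventh.

M7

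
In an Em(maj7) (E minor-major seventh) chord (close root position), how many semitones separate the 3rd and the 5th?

E minor-major seventh: E G B D♯.
G to B is a major third: 4 semitones.

4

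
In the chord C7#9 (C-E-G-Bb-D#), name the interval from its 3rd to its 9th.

M7

That puts E below D#.
E up to D# spans 7 letter names and 11 semitones — a major seventh.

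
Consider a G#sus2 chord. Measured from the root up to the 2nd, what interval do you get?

G# sus2 is spelled G#-A#-D#.
That puts G# below A#.
From G# to A# is 2 semitones, exactly the major second.

major 2nd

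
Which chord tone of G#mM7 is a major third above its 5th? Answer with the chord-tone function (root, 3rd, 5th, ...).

7th

Spelling the chord: G#-B-D#-F##.
The 5th is D#. A major third above D# is F##.
F## is the chord's 7th.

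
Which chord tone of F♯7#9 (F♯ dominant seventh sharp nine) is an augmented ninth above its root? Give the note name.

G##

F♯ dominant seventh sharp nine is spelled F♯–A♯–C♯–E–G𝄪.
The root is F♯. An augmented ninth above F♯ is G𝄪.
G𝄪 is the chord's 9th.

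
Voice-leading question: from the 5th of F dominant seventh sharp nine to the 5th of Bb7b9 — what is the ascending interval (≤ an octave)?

perfect fourth

The 5th of F dominant seventh sharp nine is C; the 5th of Bb7b9 is F.
From C to F is 5 semitones, exactly the perfect fourth.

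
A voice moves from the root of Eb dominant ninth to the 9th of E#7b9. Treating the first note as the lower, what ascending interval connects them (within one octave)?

A2

Eb dominant ninth has Eb as its root, and E#7b9 has F# as its 9th.
From Eb to F#: 3 semitones over a second = augmented.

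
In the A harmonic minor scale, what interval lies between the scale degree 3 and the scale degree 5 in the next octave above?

Spelling the A harmonic minor scale: A B C D E F G#.
So we need the interval from C up to E.
Counting 10 letters and 16 half steps from C gives a major tenth.

M10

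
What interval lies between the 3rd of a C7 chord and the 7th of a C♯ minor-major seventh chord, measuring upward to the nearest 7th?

The 3rd of C7 is E; the 7th of C♯ minor-major seventh is B♯.
E up to B♯ is 8 semitones, a half step wider than a perfect fifth, so the interval is augmented.

A5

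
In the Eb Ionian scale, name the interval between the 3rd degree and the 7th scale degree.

perfect fifth

Spelling the Eb Ionian scale: Eb F G Ab Bb C D.
That puts G below D.
G up to D spans 5 letter names and 7 semitones — a perfect fifth.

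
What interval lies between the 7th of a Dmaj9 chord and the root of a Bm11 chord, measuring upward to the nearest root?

Dmaj9 has C# as its 7th, and Bm11 has B as its root.
C# up to B is 10 semitones, a half step narrower than a major seventh, so the interval is minor.

minor seventh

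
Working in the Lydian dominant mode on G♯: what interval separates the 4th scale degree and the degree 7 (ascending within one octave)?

diminished 4th

The scale runs G♯ A♯ B♯ C𝄪 D♯ E♯ F♯.
The 4th scale degree is C𝄪 and the 7th degree is F♯.
4 letter names make it a fourth; at 4 semitones (a half step narrower than perfect) the quality is diminished.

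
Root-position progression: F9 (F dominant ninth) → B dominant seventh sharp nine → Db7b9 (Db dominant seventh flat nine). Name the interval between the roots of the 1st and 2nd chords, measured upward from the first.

The roots are F and B.
4 letter names make it a fourth; at 6 semitones (a half step wider than perfect) the quality is augmented.

augmented fourth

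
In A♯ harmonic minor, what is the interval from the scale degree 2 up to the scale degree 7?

The scale runs A♯ B♯ C♯ D♯ E♯ F♯ G𝄪.
That puts B♯ below G𝄪.
Counting 6 letters and 9 half steps from B♯ gives a major sixth.

major sixth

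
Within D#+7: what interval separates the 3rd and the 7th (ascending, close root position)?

diminished fifth

D#aug7 is spelled D#, F##, A##, C#.
3rd = F##; 7th = C#.
5 letter names make it a fifth; at 6 semitones (a half step narrower than perfect) the quality is diminished.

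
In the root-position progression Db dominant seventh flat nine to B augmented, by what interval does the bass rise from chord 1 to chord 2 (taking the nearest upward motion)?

The roots are Db and B.
6 letter names make it a sixth; at 10 semitones (a half step wider than major) the quality is augmented.

augmented sixth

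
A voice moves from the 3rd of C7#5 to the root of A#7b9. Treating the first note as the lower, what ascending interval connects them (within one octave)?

C7#5 has E as its 3rd, and A#7b9 has A# as its root.
From E to A#: 6 semitones over a fourth = augmented.

augmented fourth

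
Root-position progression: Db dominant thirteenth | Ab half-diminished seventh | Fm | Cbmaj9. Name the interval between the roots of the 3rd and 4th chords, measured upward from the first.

diminished 5th

The roots are F and Cb.
From F to Cb: 6 semitones over a fifth = diminished.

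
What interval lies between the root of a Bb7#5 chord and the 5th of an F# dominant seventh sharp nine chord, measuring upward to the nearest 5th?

Bb7#5 has Bb as its root, and F# dominant seventh sharp nine has C# as its 5th.
Bb up to C# is 3 semitones, a half step wider than a major second, so the interval is augmented.

augmented second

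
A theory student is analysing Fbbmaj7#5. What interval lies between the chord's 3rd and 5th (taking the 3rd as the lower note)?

Fbbmaj7#5: Fbb Abb Cb Ebb.
So we need the interval from Abb up to Cb.
Abb up to Cb spans 3 letter names and 4 semitones — a major third.

M3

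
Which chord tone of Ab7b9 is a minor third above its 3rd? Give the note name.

Eb

Spelling the chord: Ab C Eb Gb Bbb.
The 3rd is C. A minor third above C is Eb.
Eb is the chord's 5th.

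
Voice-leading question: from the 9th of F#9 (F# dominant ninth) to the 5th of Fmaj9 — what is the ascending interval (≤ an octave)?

diminished 4th

The 9th of F#9 (F# dominant ninth) is G#; the 5th of Fmaj9 is C.
4 letter names make it a fourth; at 4 semitones (a half step narrower than perfect) the quality is diminished.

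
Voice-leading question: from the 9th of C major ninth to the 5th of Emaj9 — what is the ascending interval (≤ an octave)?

major sixth

C major ninth has D as its 9th, and Emaj9 has B as its 5th.
Counting 6 letters and 9 half steps from D gives a major sixth.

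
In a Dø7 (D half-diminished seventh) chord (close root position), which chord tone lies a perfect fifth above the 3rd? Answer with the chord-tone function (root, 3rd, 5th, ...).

Dø (D half-diminished seventh): D–F–Ab–C.
The 3rd is F. A perfect fifth above F is C.
C is the chord's 7th.

7th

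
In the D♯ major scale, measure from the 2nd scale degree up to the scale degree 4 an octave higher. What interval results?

Spelling the D♯ major scale: D♯ E♯ F𝄪 G♯ A♯ B♯ C𝄪.
2nd scale degree = E♯; 4th degree (up an octave) = G♯.
E♯ up to G♯ is 15 semitones, a half step narrower than a major tenth, so the interval is minor.

minor tenth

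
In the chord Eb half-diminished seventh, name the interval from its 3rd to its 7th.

Spelling the chord: Eb, Gb, Bbb, Db.
3rd = Gb; 7th = Db.
From Gb to Db is 7 semitones, exactly the perfect fifth.

P5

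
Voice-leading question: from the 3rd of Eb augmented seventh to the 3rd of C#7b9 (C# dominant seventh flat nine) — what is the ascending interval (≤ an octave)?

augmented 6th

Eb augmented seventh has G as its 3rd, and C#7b9 (C# dominant seventh flat nine) has E# as its 3rd.
G up to E# is 10 semitones, a half step wider than a major sixth, so the interval is augmented.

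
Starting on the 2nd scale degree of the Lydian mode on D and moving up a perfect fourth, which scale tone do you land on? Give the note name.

The scale is D E F# G# A B C#.
The 2nd scale degree is E; a perfect fourth above that is A — scale degree 5.

A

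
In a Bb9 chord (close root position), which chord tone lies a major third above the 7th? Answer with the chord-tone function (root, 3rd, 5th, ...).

Spelling the chord: Bb–D–F–Ab–C.
The 7th is Ab. A major third above Ab is C.
C is the chord's 9th.

9th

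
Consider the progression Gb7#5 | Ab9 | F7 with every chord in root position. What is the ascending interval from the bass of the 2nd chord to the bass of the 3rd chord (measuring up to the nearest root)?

The roots are Ab and F.
Counting 6 letters and 9 half steps from Ab gives a major sixth.

M6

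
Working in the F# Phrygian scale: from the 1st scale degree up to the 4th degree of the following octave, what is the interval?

perfect 11th

F# phrygian: F# G A B C# D E.
1st scale degree = F#; 4th scale degree (up an octave) = B.
F# up to B spans 11 letter names and 17 semitones — a perfect eleventh.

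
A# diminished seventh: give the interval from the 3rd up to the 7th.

diminished fifth

Spelling the chord: A#–C#–E–G.
3rd = C#; 7th = G.
C# up to G is 6 semitones, a half step narrower than a perfect fifth, so the interval is diminished.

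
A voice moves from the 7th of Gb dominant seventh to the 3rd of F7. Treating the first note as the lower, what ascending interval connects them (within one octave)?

The 7th of Gb dominant seventh is Fb; the 3rd of F7 is A.
From Fb to A: 5 semitones over a third = augmented.

A3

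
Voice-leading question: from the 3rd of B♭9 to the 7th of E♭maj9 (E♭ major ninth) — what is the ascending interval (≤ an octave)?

The 3rd of B♭9 is D; the 7th of E♭maj9 (E♭ major ninth) is D.
Counting 1 letters and 0 half steps from D gives a perfect unison.

P1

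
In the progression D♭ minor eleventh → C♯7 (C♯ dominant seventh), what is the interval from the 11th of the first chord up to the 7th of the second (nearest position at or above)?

augmented third

The 11th of D♭ minor eleventh is G♭; the 7th of C♯7 (C♯ dominant seventh) is B.
G♭ up to B is 5 semitones, a half step wider than a major third, so the interval is augmented.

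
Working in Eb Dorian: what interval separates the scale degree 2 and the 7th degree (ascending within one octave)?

Spelling Eb Dorian: Eb F Gb Ab Bb C Db.
That puts F below Db.
F up to Db is 8 semitones, a half step narrower than a major sixth, so the interval is minor.

minor 6th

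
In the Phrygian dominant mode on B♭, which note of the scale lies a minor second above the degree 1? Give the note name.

Cb

The scale is B♭ C♭ D E♭ F G♭ A♭.
The degree 1 is B♭; a minor second above that is C♭ — scale degree 2.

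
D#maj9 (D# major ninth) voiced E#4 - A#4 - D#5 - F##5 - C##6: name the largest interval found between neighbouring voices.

Adjacent intervals: E#4→A#4 = perfect fourth; A#4→D#5 = perfect fourth; D#5→F##5 = major third; F##5→C##6 = perfect fifth.
The largest is F##5 to C##6, a perfect fifth (7 semitones).

perfect fifth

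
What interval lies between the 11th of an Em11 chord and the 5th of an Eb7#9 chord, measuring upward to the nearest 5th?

Em11 has A as its 11th, and Eb7#9 has Bb as its 5th.
A up to Bb is 1 semitone, a half step narrower than a major second, so the interval is minor.

minor 2nd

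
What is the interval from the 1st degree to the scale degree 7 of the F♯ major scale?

major seventh

F♯ major: F♯ G♯ A♯ B C♯ D♯ E♯.
That puts F♯ below E♯.
From F♯ to E♯ is 11 semitones, exactly the major seventh.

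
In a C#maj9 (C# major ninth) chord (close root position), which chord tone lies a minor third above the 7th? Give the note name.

C#maj9 (C# major ninth): C#, E#, G#, B#, D#.
The 7th is B#. A minor third above B# is D#.
D# is the chord's 9th.

D#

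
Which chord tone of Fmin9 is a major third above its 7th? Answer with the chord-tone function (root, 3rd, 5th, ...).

9th

The chord tones of Fm9 are F–A♭–C–E♭–G.
The 7th is E♭. A major third above E♭ is G.
G is the chord's 9th.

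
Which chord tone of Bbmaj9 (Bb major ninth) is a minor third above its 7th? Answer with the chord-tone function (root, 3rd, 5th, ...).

Bbmaj9 is spelled Bb–D–F–A–C.
The 7th is A. A minor third above A is C.
C is the chord's 9th.

9th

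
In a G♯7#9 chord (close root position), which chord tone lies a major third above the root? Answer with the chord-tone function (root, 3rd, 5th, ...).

3rd

G♯7#9: G♯, B♯, D♯, F♯, A𝄪.
The root is G♯. A major third above G♯ is B♯.
B♯ is the chord's 3rd.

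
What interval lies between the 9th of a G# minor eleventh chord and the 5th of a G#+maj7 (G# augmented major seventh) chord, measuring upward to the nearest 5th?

augmented fourth

The 9th of G# minor eleventh is A#; the 5th of G#+maj7 (G# augmented major seventh) is D##.
4 letter names make it a fourth; at 6 semitones (a half step wider than perfect) the quality is augmented.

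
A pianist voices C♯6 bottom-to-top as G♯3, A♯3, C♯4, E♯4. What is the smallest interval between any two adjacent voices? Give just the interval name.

major 2nd

Adjacent intervals: G♯3→A♯3 = major second; A♯3→C♯4 = minor third; C♯4→E♯4 = major third.
The smallest is G♯3 to A♯3, a major second (2 semitones).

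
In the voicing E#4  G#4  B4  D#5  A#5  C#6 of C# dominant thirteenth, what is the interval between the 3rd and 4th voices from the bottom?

Those voices are B4 and D#5.
From B to D# is 4 semitones, exactly the major third.

major third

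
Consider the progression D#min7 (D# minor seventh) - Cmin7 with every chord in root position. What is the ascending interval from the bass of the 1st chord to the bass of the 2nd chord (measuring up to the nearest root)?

The roots are D# and C.
D# up to C is 9 semitones, a whole step narrower than a major seventh, so the interval is diminished.

d7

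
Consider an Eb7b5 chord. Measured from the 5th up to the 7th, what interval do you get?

Spelling the chord: Eb G Bbb Db.
That puts Bbb below Db.
Bbb up to Db spans 3 letter names and 4 semitones — a major third.

major third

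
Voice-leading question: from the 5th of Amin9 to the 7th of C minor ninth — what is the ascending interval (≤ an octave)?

The 5th of Amin9 is E; the 7th of C minor ninth is Bb.
From E to Bb: 6 semitones over a fifth = diminished.

diminished fifth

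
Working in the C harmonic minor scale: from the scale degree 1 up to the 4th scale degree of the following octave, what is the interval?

P11

The scale runs C D E♭ F G A♭ B.
Scale degree 1 = C; scale degree 4 (up an octave) = F.
From C to F is 17 semitones, exactly the perfect eleventh.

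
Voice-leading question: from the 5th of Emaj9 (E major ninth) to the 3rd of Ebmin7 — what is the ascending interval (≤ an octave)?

d6

Emaj9 (E major ninth) has B as its 5th, and Ebmin7 has Gb as its 3rd.
6 letter names make it a sixth; at 7 semitones (a whole step narrower than major) the quality is diminished.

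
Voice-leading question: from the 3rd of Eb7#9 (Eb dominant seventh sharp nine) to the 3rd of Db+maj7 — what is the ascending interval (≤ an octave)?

The 3rd of Eb7#9 (Eb dominant seventh sharp nine) is G; the 3rd of Db+maj7 is F.
G up to F is 10 semitones, a half step narrower than a major seventh, so the interval is minor.

minor 7th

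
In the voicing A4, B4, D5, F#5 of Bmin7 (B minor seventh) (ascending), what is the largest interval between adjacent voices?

M3

Adjacent intervals: A4→B4 = major second; B4→D5 = minor third; D5→F#5 = major third.
The largest is D5 to F#5, a major third (4 semitones).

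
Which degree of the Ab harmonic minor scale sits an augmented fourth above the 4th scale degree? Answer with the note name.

G

The scale is Ab Bb Cb Db Eb Fb G.
The 4th scale degree is Db; an augmented fourth above that is G — scale degree 7.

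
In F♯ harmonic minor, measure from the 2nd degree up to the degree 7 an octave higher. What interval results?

M13

The scale runs F♯ G♯ A B C♯ D E♯.
So we need the interval from G♯ up to E♯.
G♯ up to E♯ spans 13 letter names and 21 semitones — a major thirteenth.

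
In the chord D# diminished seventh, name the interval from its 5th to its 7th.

minor third

D#°7 (D# diminished seventh) is spelled D# F# A C.
That puts A below C.
From A to C: 3 semitones over a third = minor.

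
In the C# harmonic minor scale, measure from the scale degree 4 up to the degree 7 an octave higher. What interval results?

C# harmonic minor: C# D# E F# G# A B#.
Scale degree 4 = F#; 7th degree (up an octave) = B#.
11 letter names make it an eleventh; at 18 semitones (a half step wider than perfect) the quality is augmented.

augmented eleventh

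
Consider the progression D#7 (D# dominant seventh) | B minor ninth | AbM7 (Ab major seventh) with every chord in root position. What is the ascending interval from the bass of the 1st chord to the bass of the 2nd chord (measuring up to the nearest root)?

m6

The roots are D# and B.
6 letter names make it a sixth; at 8 semitones (a half step narrower than major) the quality is minor.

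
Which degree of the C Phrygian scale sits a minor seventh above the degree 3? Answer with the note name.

The scale is C D♭ E♭ F G A♭ B♭.
The degree 3 is E♭; a minor seventh above that is D♭ — scale degree 2.

Db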